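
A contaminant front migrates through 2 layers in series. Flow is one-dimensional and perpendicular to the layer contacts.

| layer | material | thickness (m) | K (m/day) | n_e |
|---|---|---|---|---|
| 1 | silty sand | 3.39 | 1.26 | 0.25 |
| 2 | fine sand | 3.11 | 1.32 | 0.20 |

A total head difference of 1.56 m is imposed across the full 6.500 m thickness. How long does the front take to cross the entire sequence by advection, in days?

4.75

With flow normal to the layers, continuity requires the same specific discharge q through every layer.
Σ(b_i/K_i) = 3.39/1.26 + 3.11/1.32 = 5.047 d.
q = Δh / Σ(b_i/K_i) = 1.56 / 5.047 = 0.3091 m/day.
In each layer the seepage velocity is v_i = q/n_i, so the layer transit time is t_i = b_i·n_i / q:
  layer 1 (silty sand): t_1 = 3.39 × 0.25 / 0.3091 = 2.742 d
  layer 2 (fine sand): t_2 = 3.11 × 0.20 / 0.3091 = 2.012 d
Total t = Σ t_i = 4.754 days.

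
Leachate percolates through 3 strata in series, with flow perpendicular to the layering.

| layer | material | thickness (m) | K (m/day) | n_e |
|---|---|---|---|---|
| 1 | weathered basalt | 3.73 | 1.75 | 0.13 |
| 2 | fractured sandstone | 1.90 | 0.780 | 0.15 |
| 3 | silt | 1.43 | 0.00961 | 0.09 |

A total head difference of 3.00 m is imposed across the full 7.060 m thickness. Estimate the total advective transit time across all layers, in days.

With flow normal to the layers, continuity requires the same specific discharge q through every layer.
Σ(b_i/K_i) = 3.73/1.75 + 1.90/0.780 + 1.43/0.00961 = 153.4 d.
q = Δh / Σ(b_i/K_i) = 3.00 / 153.4 = 0.01956 m/day.
In each layer the seepage velocity is v_i = q/n_i, so the layer transit time is t_i = b_i·n_i / q:
  layer 1 (weathered basalt): t_1 = 3.73 × 0.13 / 0.01956 = 24.79 d
  layer 2 (fractured sandstone): t_2 = 1.90 × 0.15 / 0.01956 = 14.57 d
  layer 3 (silt): t_3 = 1.43 × 0.09 / 0.01956 = 6.580 d
Total t = Σ t_i = 45.94 days.

45.9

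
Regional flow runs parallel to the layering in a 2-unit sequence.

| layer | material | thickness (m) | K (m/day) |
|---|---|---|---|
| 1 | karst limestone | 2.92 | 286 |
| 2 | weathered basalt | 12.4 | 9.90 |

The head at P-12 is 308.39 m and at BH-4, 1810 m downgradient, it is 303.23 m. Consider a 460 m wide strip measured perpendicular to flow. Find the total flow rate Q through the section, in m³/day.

1260

Flow is parallel to layering, so each bed carries its own Darcy discharge and the transmissivities add.
Σ(K_i·b_i) = 286×2.92 + 9.90×12.4 = 957.9 m²/day.
Hydraulic gradient i = (308.39 − 303.23) / 1810 = 5.16 / 1810 = 0.002851.
Q = Σ(K_i·b_i) · W · i = 957.9 × 460 × 0.002851 = 1256 m³/day.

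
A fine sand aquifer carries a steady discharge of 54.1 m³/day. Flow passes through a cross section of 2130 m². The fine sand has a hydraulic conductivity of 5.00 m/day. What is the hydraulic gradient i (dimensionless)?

From Q = K·A·i, i = Q / (K·A) = 54.1 / (5.000 × 2130) = 0.005080.

0.00508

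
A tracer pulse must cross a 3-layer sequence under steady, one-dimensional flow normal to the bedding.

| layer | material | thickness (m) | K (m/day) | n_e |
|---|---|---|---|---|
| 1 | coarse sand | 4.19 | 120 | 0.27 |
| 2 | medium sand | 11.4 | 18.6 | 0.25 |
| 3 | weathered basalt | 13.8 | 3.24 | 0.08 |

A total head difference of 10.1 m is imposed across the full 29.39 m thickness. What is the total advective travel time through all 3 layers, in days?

2.47

With flow normal to the layers, continuity requires the same specific discharge q through every layer.
Σ(b_i/K_i) = 4.19/120 + 11.4/18.6 + 13.8/3.24 = 4.907 d.
q = Δh / Σ(b_i/K_i) = 10.1 / 4.907 = 2.058 m/day.
In each layer the seepage velocity is v_i = q/n_i, so the layer transit time is t_i = b_i·n_i / q:
  layer 1 (coarse sand): t_1 = 4.19 × 0.27 / 2.058 = 0.5496 d
  layer 2 (medium sand): t_2 = 11.4 × 0.25 / 2.058 = 1.385 d
  layer 3 (weathered basalt): t_3 = 13.8 × 0.08 / 2.058 = 0.5364 d
Total t = Σ t_i = 2.471 days.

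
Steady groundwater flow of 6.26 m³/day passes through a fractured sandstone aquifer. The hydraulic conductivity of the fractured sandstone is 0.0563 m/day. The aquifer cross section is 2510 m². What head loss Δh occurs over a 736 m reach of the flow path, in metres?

From Q = K·A·i, i = Q / (K·A) = 6.26 / (0.05630 × 2510) = 0.04430.
Head loss Δh = i · L = 0.04430 × 736 = 32.60 m.

32.6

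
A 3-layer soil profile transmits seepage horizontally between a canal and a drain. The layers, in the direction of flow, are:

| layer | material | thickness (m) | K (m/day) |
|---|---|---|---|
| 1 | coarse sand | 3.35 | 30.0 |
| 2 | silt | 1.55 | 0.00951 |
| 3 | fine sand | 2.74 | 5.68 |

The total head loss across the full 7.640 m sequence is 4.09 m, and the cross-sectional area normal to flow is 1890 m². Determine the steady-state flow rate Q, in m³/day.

47.3

Flow is perpendicular to layering, so the layers act in series and the equivalent K is the thickness-weighted harmonic mean.
Total thickness L = 3.35 + 1.55 + 2.74 = 7.640 m.
Σ(b_i/K_i) = 3.35/30.0 + 1.55/0.00951 + 2.74/5.68 = 163.6 d.
K_eq = L / Σ(b_i/K_i) = 7.640 / 163.6 = 0.04670 m/day.
Q = K_eq · A · (Δh/L) = 0.04670 × 1890 × (4.09/7.640) = 47.26 m³/day.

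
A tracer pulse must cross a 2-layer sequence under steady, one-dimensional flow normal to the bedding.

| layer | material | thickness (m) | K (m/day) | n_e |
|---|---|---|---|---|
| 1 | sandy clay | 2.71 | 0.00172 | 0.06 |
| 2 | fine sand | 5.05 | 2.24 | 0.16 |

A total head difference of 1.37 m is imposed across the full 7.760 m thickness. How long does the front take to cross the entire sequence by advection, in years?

With flow normal to the layers, continuity requires the same specific discharge q through every layer.
Σ(b_i/K_i) = 2.71/0.00172 + 5.05/2.24 = 1578 d.
q = Δh / Σ(b_i/K_i) = 1.37 / 1578 = 0.0008683 m/day.
In each layer the seepage velocity is v_i = q/n_i, so the layer transit time is t_i = b_i·n_i / q:
  layer 1 (sandy clay): t_1 = 2.71 × 0.06 / 0.0008683 = 187.3 d
  layer 2 (fine sand): t_2 = 5.05 × 0.16 / 0.0008683 = 930.6 d
Total t = Σ t_i = 1118 days = 3.060 years.

3.06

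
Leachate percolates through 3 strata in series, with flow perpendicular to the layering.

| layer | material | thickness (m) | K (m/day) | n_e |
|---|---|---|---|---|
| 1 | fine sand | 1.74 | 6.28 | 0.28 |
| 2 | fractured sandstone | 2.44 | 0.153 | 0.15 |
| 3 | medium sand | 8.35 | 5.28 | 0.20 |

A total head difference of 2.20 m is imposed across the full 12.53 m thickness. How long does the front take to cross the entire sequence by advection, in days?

20.4

With flow normal to the layers, continuity requires the same specific discharge q through every layer.
Σ(b_i/K_i) = 1.74/6.28 + 2.44/0.153 + 8.35/5.28 = 17.81 d.
q = Δh / Σ(b_i/K_i) = 2.20 / 17.81 = 0.1236 m/day.
In each layer the seepage velocity is v_i = q/n_i, so the layer transit time is t_i = b_i·n_i / q:
  layer 1 (fine sand): t_1 = 1.74 × 0.28 / 0.1236 = 3.943 d
  layer 2 (fractured sandstone): t_2 = 2.44 × 0.15 / 0.1236 = 2.962 d
  layer 3 (medium sand): t_3 = 8.35 × 0.20 / 0.1236 = 13.52 d
Total t = Σ t_i = 20.42 days.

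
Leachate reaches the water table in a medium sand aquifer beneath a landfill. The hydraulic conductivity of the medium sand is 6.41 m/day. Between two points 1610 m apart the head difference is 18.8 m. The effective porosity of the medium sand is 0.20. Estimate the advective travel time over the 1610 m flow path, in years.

11.8

Hydraulic gradient i = Δh / L = 18.8 / 1610 = 0.01168.
Darcy flux q = K · i = 6.410 × 0.01168 = 0.07485 m/day.
Seepage velocity v = q / n_e = 0.07485 / 0.20 = 0.3742 m/day.
Travel time t = L / v = 1610 / 0.3742 = 4302 days = 11.78 years.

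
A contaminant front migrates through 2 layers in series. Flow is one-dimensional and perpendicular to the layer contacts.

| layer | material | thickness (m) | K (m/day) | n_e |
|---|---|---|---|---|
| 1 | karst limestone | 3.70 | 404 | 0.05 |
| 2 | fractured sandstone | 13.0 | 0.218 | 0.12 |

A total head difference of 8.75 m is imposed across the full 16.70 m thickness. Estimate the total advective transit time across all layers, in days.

With flow normal to the layers, continuity requires the same specific discharge q through every layer.
Σ(b_i/K_i) = 3.70/404 + 13.0/0.218 = 59.64 d.
q = Δh / Σ(b_i/K_i) = 8.75 / 59.64 = 0.1467 m/day.
In each layer the seepage velocity is v_i = q/n_i, so the layer transit time is t_i = b_i·n_i / q:
  layer 1 (karst limestone): t_1 = 3.70 × 0.05 / 0.1467 = 1.261 d
  layer 2 (fractured sandstone): t_2 = 13.0 × 0.12 / 0.1467 = 10.63 d
Total t = Σ t_i = 11.89 days.

11.9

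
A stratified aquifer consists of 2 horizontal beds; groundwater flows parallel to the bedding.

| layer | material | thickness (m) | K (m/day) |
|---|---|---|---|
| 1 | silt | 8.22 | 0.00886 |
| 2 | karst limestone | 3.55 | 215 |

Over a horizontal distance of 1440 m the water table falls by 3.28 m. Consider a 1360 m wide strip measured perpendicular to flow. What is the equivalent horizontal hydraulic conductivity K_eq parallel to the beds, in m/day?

64.9

Flow is parallel to layering, so each bed carries its own Darcy discharge and the transmissivities add.
Σ(K_i·b_i) = 0.00886×8.22 + 215×3.55 = 763.3 m²/day.
Total thickness b = 11.77 m, so K_eq = Σ(K_i·b_i)/b = 64.85 m/day.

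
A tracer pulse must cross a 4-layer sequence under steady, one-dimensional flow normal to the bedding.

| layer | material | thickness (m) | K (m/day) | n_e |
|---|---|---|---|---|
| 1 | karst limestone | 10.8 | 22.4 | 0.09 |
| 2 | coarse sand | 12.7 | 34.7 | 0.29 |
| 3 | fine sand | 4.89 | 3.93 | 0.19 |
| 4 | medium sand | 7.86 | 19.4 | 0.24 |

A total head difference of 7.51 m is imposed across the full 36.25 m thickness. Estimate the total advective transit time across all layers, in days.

2.48

With flow normal to the layers, continuity requires the same specific discharge q through every layer.
Σ(b_i/K_i) = 10.8/22.4 + 12.7/34.7 + 4.89/3.93 + 7.86/19.4 = 2.498 d.
q = Δh / Σ(b_i/K_i) = 7.51 / 2.498 = 3.007 m/day.
In each layer the seepage velocity is v_i = q/n_i, so the layer transit time is t_i = b_i·n_i / q:
  layer 1 (karst limestone): t_1 = 10.8 × 0.09 / 3.007 = 0.3233 d
  layer 2 (coarse sand): t_2 = 12.7 × 0.29 / 3.007 = 1.225 d
  layer 3 (fine sand): t_3 = 4.89 × 0.19 / 3.007 = 0.3090 d
  layer 4 (medium sand): t_4 = 7.86 × 0.24 / 3.007 = 0.6274 d
Total t = Σ t_i = 2.484 days.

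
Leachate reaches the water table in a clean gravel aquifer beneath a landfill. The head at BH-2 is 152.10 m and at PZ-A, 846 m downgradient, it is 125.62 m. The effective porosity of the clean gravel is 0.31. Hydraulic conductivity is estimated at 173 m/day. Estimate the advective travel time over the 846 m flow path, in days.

48.4

Hydraulic gradient i = (152.10 − 125.62) / 846 = 26.48 / 846 = 0.03130.
Darcy flux q = K · i = 173.0 × 0.03130 = 5.415 m/day.
Seepage velocity v = q / n_e = 5.415 / 0.31 = 17.47 m/day.
Travel time t = L / v = 846 / 17.47 = 48.43 days.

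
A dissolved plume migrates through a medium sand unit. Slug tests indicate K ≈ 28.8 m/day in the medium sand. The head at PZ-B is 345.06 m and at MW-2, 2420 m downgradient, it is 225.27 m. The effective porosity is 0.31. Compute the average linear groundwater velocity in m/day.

Hydraulic gradient i = (345.06 − 225.27) / 2420 = 119.79 / 2420 = 0.04950.
Darcy flux q = K · i = 28.80 × 0.04950 = 1.426 m/day.
Seepage velocity v = q / n_e = 1.426 / 0.31 = 4.599 m/day.

4.60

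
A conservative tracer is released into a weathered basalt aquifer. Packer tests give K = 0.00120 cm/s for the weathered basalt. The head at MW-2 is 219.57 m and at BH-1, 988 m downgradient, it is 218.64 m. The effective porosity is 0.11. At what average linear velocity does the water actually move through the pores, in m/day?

0.00887

Convert K: 0.00120 cm/s × 864 = 1.037 m/day.
Hydraulic gradient i = (219.57 − 218.64) / 988 = 0.93 / 988 = 0.0009413.
Darcy flux q = K · i = 1.037 × 0.0009413 = 0.0009759 m/day.
Seepage velocity v = q / n_e = 0.0009759 / 0.11 = 0.008872 m/day.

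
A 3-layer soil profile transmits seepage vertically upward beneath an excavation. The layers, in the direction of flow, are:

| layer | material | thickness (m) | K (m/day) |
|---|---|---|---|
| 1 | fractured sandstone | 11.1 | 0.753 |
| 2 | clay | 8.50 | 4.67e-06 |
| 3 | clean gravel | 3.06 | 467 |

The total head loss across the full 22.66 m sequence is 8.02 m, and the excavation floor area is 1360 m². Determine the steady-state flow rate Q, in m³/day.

Flow is perpendicular to layering, so the layers act in series and the equivalent K is the thickness-weighted harmonic mean.
Total thickness L = 11.1 + 8.50 + 3.06 = 22.66 m.
Σ(b_i/K_i) = 11.1/0.753 + 8.50/4.67e-06 + 3.06/467 = 1.820e+06 d.
K_eq = L / Σ(b_i/K_i) = 22.66 / 1.820e+06 = 1.245e-05 m/day.
Q = K_eq · A · (Δh/L) = 1.245e-05 × 1360 × (8.02/22.66) = 0.005992 m³/day.

0.00599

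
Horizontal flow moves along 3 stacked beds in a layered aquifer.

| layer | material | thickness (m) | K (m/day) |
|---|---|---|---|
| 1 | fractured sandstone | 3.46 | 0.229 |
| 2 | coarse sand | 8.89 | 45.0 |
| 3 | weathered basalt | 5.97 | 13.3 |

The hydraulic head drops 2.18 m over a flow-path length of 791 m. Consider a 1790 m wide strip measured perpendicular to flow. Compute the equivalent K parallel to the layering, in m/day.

26.2

Flow is parallel to layering, so each bed carries its own Darcy discharge and the transmissivities add.
Σ(K_i·b_i) = 0.229×3.46 + 45.0×8.89 + 13.3×5.97 = 480.2 m²/day.
Total thickness b = 18.32 m, so K_eq = Σ(K_i·b_i)/b = 26.21 m/day.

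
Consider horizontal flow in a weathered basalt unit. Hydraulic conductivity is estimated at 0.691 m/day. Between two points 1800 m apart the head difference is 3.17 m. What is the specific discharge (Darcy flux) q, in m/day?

0.00122

Hydraulic gradient i = Δh / L = 3.17 / 1800 = 0.001761.
Specific discharge q = K · i = 0.6910 × 0.001761 = 0.001217 m/day.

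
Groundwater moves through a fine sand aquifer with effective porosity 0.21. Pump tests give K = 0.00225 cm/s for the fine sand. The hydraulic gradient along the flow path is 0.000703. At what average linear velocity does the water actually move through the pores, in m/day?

Convert K: 0.00225 cm/s × 864 = 1.944 m/day.
Hydraulic gradient i = 0.000703.
Darcy flux q = K · i = 1.944 × 0.0007030 = 0.001367 m/day.
Seepage velocity v = q / n_e = 0.001367 / 0.21 = 0.006508 m/day.

0.00651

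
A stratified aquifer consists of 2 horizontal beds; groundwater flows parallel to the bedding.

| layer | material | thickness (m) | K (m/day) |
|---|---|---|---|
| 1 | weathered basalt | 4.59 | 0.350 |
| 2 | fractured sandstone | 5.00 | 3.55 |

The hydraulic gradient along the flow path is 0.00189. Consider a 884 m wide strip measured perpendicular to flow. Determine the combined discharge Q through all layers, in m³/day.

Flow is parallel to layering, so each bed carries its own Darcy discharge and the transmissivities add.
Σ(K_i·b_i) = 0.350×4.59 + 3.55×5.00 = 19.36 m²/day.
Hydraulic gradient i = 0.00189.
Q = Σ(K_i·b_i) · W · i = 19.36 × 884 × 0.001890 = 32.34 m³/day.

32.3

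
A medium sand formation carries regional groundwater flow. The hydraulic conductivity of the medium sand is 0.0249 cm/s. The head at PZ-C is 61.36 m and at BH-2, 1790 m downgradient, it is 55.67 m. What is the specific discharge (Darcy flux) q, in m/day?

0.0684

Convert K: 0.0249 cm/s × 864 = 21.51 m/day.
Hydraulic gradient i = (61.36 − 55.67) / 1790 = 5.69 / 1790 = 0.003179.
Specific discharge q = K · i = 21.51 × 0.003179 = 0.06839 m/day.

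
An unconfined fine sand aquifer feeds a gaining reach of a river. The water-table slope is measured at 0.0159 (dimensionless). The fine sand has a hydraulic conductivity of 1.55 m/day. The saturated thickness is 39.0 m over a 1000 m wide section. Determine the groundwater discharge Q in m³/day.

Cross-sectional area A = 1000 × 39.0 = 39000 m².
Hydraulic gradient i = 0.0159.
Darcy's law: Q = K · A · i = 1.550 × 39000 × 0.01590 = 961.2 m³/day.

961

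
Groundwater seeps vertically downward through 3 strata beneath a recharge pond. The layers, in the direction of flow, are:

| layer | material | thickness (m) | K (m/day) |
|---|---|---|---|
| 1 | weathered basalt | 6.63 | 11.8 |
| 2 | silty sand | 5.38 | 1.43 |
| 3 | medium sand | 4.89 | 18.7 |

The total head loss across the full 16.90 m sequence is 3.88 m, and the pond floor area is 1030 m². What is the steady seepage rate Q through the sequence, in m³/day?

Flow is perpendicular to layering, so the layers act in series and the equivalent K is the thickness-weighted harmonic mean.
Total thickness L = 6.63 + 5.38 + 4.89 = 16.90 m.
Σ(b_i/K_i) = 6.63/11.8 + 5.38/1.43 + 4.89/18.7 = 4.586 d.
K_eq = L / Σ(b_i/K_i) = 16.90 / 4.586 = 3.685 m/day.
Q = K_eq · A · (Δh/L) = 3.685 × 1030 × (3.88/16.90) = 871.5 m³/day.

872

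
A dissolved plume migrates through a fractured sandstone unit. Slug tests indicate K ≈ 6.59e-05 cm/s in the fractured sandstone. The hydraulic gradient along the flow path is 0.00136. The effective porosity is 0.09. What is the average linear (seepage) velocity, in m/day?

0.000860

Convert K: 6.59e-05 cm/s × 864 = 0.05694 m/day.
Hydraulic gradient i = 0.00136.
Darcy flux q = K · i = 0.05694 × 0.001360 = 7.744e-05 m/day.
Seepage velocity v = q / n_e = 7.744e-05 / 0.09 = 0.0008604 m/day.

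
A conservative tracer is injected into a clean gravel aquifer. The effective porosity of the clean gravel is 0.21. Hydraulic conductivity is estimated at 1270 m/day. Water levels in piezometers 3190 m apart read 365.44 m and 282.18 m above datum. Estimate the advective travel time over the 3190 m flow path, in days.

20.2

Hydraulic gradient i = (365.44 − 282.18) / 3190 = 83.26 / 3190 = 0.02610.
Darcy flux q = K · i = 1270 × 0.02610 = 33.15 m/day.
Seepage velocity v = q / n_e = 33.15 / 0.21 = 157.8 m/day.
Travel time t = L / v = 3190 / 157.8 = 20.21 days.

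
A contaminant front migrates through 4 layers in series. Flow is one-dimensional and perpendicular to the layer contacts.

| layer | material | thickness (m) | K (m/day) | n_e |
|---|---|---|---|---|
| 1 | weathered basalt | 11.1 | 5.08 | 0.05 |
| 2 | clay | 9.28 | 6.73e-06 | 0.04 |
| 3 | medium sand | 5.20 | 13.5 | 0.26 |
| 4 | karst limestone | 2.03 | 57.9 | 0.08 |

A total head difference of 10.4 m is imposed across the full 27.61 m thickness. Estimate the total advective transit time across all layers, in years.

886

With flow normal to the layers, continuity requires the same specific discharge q through every layer.
Σ(b_i/K_i) = 11.1/5.08 + 9.28/6.73e-06 + 5.20/13.5 + 2.03/57.9 = 1.379e+06 d.
q = Δh / Σ(b_i/K_i) = 10.4 / 1.379e+06 = 7.542e-06 m/day.
In each layer the seepage velocity is v_i = q/n_i, so the layer transit time is t_i = b_i·n_i / q:
  layer 1 (weathered basalt): t_1 = 11.1 × 0.05 / 7.542e-06 = 73586 d
  layer 2 (clay): t_2 = 9.28 × 0.04 / 7.542e-06 = 49216 d
  layer 3 (medium sand): t_3 = 5.20 × 0.26 / 7.542e-06 = 1.793e+05 d
  layer 4 (karst limestone): t_4 = 2.03 × 0.08 / 7.542e-06 = 21532 d
Total t = Σ t_i = 3.236e+05 days = 885.9 years.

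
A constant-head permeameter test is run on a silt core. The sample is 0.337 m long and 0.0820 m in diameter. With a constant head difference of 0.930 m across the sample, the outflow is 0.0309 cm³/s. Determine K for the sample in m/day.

0.183

Cross-sectional area A = π·(d/2)² = π × (0.0820/2)² = 0.005281 m².
Convert discharge: 0.0309 cm³/s = 3.090e-08 m³/s.
Darcy's law rearranged: K = Q·L / (A·Δh) = 3.090e-08 × 0.337 / (0.005281 × 0.930) = 2.120e-06 m/s = 0.1832 m/day.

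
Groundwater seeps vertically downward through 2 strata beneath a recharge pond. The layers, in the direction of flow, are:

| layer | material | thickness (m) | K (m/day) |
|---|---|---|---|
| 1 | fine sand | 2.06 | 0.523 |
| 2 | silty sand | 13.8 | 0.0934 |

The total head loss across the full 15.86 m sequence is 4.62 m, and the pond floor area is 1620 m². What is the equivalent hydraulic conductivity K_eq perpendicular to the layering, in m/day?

Flow is perpendicular to layering, so the layers act in series and the equivalent K is the thickness-weighted harmonic mean.
Total thickness L = 2.06 + 13.8 = 15.86 m.
Σ(b_i/K_i) = 2.06/0.523 + 13.8/0.0934 = 151.7 d.
K_eq = L / Σ(b_i/K_i) = 15.86 / 151.7 = 0.1046 m/day.

0.105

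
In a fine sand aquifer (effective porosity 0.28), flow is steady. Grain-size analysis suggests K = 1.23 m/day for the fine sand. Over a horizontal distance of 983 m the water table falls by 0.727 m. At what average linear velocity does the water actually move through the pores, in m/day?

0.00325

Hydraulic gradient i = Δh / L = 0.727 / 983 = 0.0007396.
Darcy flux q = K · i = 1.230 × 0.0007396 = 0.0009097 m/day.
Seepage velocity v = q / n_e = 0.0009097 / 0.28 = 0.003249 m/day.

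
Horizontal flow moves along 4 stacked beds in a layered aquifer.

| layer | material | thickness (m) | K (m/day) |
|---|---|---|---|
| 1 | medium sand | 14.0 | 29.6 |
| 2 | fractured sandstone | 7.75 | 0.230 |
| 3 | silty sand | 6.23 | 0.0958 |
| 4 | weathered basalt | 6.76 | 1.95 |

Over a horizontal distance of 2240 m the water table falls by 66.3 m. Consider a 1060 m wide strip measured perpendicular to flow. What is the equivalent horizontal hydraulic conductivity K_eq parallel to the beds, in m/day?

Flow is parallel to layering, so each bed carries its own Darcy discharge and the transmissivities add.
Σ(K_i·b_i) = 29.6×14.0 + 0.230×7.75 + 0.0958×6.23 + 1.95×6.76 = 430.0 m²/day.
Total thickness b = 34.74 m, so K_eq = Σ(K_i·b_i)/b = 12.38 m/day.

12.4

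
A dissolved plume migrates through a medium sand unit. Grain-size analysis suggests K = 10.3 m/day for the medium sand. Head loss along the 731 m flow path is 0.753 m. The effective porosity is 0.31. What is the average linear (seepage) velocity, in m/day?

Hydraulic gradient i = Δh / L = 0.753 / 731 = 0.001030.
Darcy flux q = K · i = 10.30 × 0.001030 = 0.01061 m/day.
Seepage velocity v = q / n_e = 0.01061 / 0.31 = 0.03423 m/day.

0.0342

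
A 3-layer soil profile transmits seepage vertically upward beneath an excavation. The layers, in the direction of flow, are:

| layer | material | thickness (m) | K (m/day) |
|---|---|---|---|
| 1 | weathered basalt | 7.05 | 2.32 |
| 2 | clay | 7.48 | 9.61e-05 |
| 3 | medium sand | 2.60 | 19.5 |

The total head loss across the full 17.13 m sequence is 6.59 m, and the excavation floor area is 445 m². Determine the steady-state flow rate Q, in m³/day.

0.0377

Flow is perpendicular to layering, so the layers act in series and the equivalent K is the thickness-weighted harmonic mean.
Total thickness L = 7.05 + 7.48 + 2.60 = 17.13 m.
Σ(b_i/K_i) = 7.05/2.32 + 7.48/9.61e-05 + 2.60/19.5 = 77839 d.
K_eq = L / Σ(b_i/K_i) = 17.13 / 77839 = 0.0002201 m/day.
Q = K_eq · A · (Δh/L) = 0.0002201 × 445 × (6.59/17.13) = 0.03767 m³/day.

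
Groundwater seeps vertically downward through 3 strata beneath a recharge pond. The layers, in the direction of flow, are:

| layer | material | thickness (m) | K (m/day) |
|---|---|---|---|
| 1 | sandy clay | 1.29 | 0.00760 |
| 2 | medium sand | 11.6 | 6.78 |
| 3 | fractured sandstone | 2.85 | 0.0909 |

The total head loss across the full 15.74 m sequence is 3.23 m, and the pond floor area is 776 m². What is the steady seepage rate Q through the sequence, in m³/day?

12.4

Flow is perpendicular to layering, so the layers act in series and the equivalent K is the thickness-weighted harmonic mean.
Total thickness L = 1.29 + 11.6 + 2.85 = 15.74 m.
Σ(b_i/K_i) = 1.29/0.00760 + 11.6/6.78 + 2.85/0.0909 = 202.8 d.
K_eq = L / Σ(b_i/K_i) = 15.74 / 202.8 = 0.07761 m/day.
Q = K_eq · A · (Δh/L) = 0.07761 × 776 × (3.23/15.74) = 12.36 m³/day.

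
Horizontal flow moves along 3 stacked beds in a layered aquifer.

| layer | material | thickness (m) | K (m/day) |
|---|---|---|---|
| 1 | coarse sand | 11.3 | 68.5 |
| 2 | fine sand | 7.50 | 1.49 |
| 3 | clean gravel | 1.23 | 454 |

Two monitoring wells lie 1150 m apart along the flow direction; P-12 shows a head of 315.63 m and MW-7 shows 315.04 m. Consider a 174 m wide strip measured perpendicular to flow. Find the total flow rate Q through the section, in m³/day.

120

Flow is parallel to layering, so each bed carries its own Darcy discharge and the transmissivities add.
Σ(K_i·b_i) = 68.5×11.3 + 1.49×7.50 + 454×1.23 = 1344 m²/day.
Hydraulic gradient i = (315.63 − 315.04) / 1150 = 0.59 / 1150 = 0.0005130.
Q = Σ(K_i·b_i) · W · i = 1344 × 174 × 0.0005130 = 119.9 m³/day.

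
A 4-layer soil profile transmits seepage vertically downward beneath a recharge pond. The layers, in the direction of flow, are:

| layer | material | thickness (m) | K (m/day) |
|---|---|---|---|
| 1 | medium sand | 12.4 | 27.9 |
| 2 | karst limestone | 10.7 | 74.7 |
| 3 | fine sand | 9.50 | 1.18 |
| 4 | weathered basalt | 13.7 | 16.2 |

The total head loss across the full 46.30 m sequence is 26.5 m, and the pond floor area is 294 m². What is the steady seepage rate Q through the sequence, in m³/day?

821

Flow is perpendicular to layering, so the layers act in series and the equivalent K is the thickness-weighted harmonic mean.
Total thickness L = 12.4 + 10.7 + 9.50 + 13.7 = 46.30 m.
Σ(b_i/K_i) = 12.4/27.9 + 10.7/74.7 + 9.50/1.18 + 13.7/16.2 = 9.484 d.
K_eq = L / Σ(b_i/K_i) = 46.30 / 9.484 = 4.882 m/day.
Q = K_eq · A · (Δh/L) = 4.882 × 294 × (26.5/46.30) = 821.5 m³/day.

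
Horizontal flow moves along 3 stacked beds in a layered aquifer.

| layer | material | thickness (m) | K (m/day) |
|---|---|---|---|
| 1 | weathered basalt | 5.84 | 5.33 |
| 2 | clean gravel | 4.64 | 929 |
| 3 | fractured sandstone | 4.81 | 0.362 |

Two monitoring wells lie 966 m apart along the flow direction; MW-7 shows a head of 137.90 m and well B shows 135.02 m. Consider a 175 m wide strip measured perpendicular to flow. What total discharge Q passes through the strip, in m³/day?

2270

Flow is parallel to layering, so each bed carries its own Darcy discharge and the transmissivities add.
Σ(K_i·b_i) = 5.33×5.84 + 929×4.64 + 0.362×4.81 = 4343 m²/day.
Hydraulic gradient i = (137.90 − 135.02) / 966 = 2.88 / 966 = 0.002981.
Q = Σ(K_i·b_i) · W · i = 4343 × 175 × 0.002981 = 2266 m³/day.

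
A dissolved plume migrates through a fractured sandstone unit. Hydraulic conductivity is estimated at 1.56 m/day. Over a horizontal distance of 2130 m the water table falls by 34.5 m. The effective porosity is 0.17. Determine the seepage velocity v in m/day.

0.149

Hydraulic gradient i = Δh / L = 34.5 / 2130 = 0.01620.
Darcy flux q = K · i = 1.560 × 0.01620 = 0.02527 m/day.
Seepage velocity v = q / n_e = 0.02527 / 0.17 = 0.1486 m/day.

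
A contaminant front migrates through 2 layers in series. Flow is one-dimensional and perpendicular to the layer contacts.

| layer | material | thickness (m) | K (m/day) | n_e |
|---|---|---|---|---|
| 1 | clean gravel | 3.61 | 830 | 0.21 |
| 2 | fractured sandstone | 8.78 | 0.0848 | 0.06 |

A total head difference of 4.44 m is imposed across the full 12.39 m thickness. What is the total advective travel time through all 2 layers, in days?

With flow normal to the layers, continuity requires the same specific discharge q through every layer.
Σ(b_i/K_i) = 3.61/830 + 8.78/0.0848 = 103.5 d.
q = Δh / Σ(b_i/K_i) = 4.44 / 103.5 = 0.04288 m/day.
In each layer the seepage velocity is v_i = q/n_i, so the layer transit time is t_i = b_i·n_i / q:
  layer 1 (clean gravel): t_1 = 3.61 × 0.21 / 0.04288 = 17.68 d
  layer 2 (fractured sandstone): t_2 = 8.78 × 0.06 / 0.04288 = 12.29 d
Total t = Σ t_i = 29.96 days.

30.0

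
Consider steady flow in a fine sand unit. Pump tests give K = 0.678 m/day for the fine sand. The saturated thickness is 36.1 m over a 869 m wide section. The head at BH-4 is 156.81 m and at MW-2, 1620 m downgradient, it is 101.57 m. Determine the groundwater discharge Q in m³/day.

Cross-sectional area A = 869 × 36.1 = 31371 m².
Hydraulic gradient i = (156.81 − 101.57) / 1620 = 55.24 / 1620 = 0.03410.
Darcy's law: Q = K · A · i = 0.6780 × 31371 × 0.03410 = 725.3 m³/day.

725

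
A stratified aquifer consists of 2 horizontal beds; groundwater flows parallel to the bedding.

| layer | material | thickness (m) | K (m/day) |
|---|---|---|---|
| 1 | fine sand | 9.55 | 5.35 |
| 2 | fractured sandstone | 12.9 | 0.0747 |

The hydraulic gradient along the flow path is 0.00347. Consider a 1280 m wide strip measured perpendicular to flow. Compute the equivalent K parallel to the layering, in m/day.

Flow is parallel to layering, so each bed carries its own Darcy discharge and the transmissivities add.
Σ(K_i·b_i) = 5.35×9.55 + 0.0747×12.9 = 52.06 m²/day.
Total thickness b = 22.45 m, so K_eq = Σ(K_i·b_i)/b = 2.319 m/day.

2.32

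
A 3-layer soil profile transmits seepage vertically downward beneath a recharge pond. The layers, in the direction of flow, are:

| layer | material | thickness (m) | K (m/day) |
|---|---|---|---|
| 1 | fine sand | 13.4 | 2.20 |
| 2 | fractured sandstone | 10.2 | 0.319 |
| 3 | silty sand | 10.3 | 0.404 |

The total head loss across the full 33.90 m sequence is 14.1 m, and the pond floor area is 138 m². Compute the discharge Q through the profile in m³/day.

Flow is perpendicular to layering, so the layers act in series and the equivalent K is the thickness-weighted harmonic mean.
Total thickness L = 13.4 + 10.2 + 10.3 = 33.90 m.
Σ(b_i/K_i) = 13.4/2.20 + 10.2/0.319 + 10.3/0.404 = 63.56 d.
K_eq = L / Σ(b_i/K_i) = 33.90 / 63.56 = 0.5333 m/day.
Q = K_eq · A · (Δh/L) = 0.5333 × 138 × (14.1/33.90) = 30.61 m³/day.

30.6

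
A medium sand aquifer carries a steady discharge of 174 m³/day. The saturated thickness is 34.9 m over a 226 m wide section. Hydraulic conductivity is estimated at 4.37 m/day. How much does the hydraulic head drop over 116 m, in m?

Cross-sectional area A = 226 × 34.9 = 7887 m².
From Q = K·A·i, i = Q / (K·A) = 174 / (4.370 × 7887) = 0.005048.
Head loss Δh = i · L = 0.005048 × 116 = 0.5856 m.

0.586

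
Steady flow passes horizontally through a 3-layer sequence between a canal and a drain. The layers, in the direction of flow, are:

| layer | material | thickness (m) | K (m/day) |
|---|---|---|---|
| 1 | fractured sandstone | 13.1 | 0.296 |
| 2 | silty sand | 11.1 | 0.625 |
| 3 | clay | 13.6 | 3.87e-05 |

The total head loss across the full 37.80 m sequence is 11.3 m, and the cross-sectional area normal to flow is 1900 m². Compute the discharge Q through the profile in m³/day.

Flow is perpendicular to layering, so the layers act in series and the equivalent K is the thickness-weighted harmonic mean.
Total thickness L = 13.1 + 11.1 + 13.6 = 37.80 m.
Σ(b_i/K_i) = 13.1/0.296 + 11.1/0.625 + 13.6/3.87e-05 = 3.515e+05 d.
K_eq = L / Σ(b_i/K_i) = 37.80 / 3.515e+05 = 0.0001075 m/day.
Q = K_eq · A · (Δh/L) = 0.0001075 × 1900 × (11.3/37.80) = 0.06108 m³/day.

0.0611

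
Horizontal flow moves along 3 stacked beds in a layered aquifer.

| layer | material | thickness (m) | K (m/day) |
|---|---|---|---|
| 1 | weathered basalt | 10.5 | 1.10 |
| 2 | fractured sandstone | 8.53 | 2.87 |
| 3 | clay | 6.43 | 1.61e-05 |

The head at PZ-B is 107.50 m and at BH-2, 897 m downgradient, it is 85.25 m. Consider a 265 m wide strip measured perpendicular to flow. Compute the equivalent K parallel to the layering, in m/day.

Flow is parallel to layering, so each bed carries its own Darcy discharge and the transmissivities add.
Σ(K_i·b_i) = 1.10×10.5 + 2.87×8.53 + 1.61e-05×6.43 = 36.03 m²/day.
Total thickness b = 25.46 m, so K_eq = Σ(K_i·b_i)/b = 1.415 m/day.

1.42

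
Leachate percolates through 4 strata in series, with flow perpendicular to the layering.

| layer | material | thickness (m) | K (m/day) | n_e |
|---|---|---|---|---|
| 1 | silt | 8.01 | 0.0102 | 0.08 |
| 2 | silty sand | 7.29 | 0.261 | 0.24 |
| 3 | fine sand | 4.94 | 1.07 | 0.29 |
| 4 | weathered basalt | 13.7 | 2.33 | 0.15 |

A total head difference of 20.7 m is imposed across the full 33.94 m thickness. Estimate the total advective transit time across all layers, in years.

With flow normal to the layers, continuity requires the same specific discharge q through every layer.
Σ(b_i/K_i) = 8.01/0.0102 + 7.29/0.261 + 4.94/1.07 + 13.7/2.33 = 823.7 d.
q = Δh / Σ(b_i/K_i) = 20.7 / 823.7 = 0.02513 m/day.
In each layer the seepage velocity is v_i = q/n_i, so the layer transit time is t_i = b_i·n_i / q:
  layer 1 (silt): t_1 = 8.01 × 0.08 / 0.02513 = 25.50 d
  layer 2 (silty sand): t_2 = 7.29 × 0.24 / 0.02513 = 69.62 d
  layer 3 (fine sand): t_3 = 4.94 × 0.29 / 0.02513 = 57.01 d
  layer 4 (weathered basalt): t_4 = 13.7 × 0.15 / 0.02513 = 81.78 d
Total t = Σ t_i = 233.9 days = 0.6404 years.

0.640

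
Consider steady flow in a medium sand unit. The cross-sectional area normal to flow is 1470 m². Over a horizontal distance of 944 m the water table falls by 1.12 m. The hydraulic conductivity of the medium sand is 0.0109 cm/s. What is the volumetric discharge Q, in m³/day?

16.4

Convert K: 0.0109 cm/s × 864 = 9.418 m/day.
Hydraulic gradient i = Δh / L = 1.12 / 944 = 0.001186.
Darcy's law: Q = K · A · i = 9.418 × 1470 × 0.001186 = 16.42 m³/day.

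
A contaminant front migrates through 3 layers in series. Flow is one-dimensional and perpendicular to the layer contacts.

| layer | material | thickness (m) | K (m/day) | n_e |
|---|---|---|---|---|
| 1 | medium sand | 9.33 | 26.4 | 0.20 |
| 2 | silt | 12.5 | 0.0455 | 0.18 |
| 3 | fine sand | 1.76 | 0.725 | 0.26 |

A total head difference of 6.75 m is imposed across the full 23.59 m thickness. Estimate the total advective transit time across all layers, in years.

With flow normal to the layers, continuity requires the same specific discharge q through every layer.
Σ(b_i/K_i) = 9.33/26.4 + 12.5/0.0455 + 1.76/0.725 = 277.5 d.
q = Δh / Σ(b_i/K_i) = 6.75 / 277.5 = 0.02432 m/day.
In each layer the seepage velocity is v_i = q/n_i, so the layer transit time is t_i = b_i·n_i / q:
  layer 1 (medium sand): t_1 = 9.33 × 0.20 / 0.02432 = 76.72 d
  layer 2 (silt): t_2 = 12.5 × 0.18 / 0.02432 = 92.50 d
  layer 3 (fine sand): t_3 = 1.76 × 0.26 / 0.02432 = 18.81 d
Total t = Σ t_i = 188.0 days = 0.5148 years.

0.515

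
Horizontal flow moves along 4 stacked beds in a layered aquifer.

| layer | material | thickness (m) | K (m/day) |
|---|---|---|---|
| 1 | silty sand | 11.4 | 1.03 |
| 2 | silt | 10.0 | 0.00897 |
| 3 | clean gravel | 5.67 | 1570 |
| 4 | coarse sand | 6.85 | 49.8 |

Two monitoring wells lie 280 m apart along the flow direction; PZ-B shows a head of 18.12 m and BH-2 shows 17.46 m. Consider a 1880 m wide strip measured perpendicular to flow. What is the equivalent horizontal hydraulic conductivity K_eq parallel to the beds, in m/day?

273

Flow is parallel to layering, so each bed carries its own Darcy discharge and the transmissivities add.
Σ(K_i·b_i) = 1.03×11.4 + 0.00897×10.0 + 1570×5.67 + 49.8×6.85 = 9255 m²/day.
Total thickness b = 33.92 m, so K_eq = Σ(K_i·b_i)/b = 272.8 m/day.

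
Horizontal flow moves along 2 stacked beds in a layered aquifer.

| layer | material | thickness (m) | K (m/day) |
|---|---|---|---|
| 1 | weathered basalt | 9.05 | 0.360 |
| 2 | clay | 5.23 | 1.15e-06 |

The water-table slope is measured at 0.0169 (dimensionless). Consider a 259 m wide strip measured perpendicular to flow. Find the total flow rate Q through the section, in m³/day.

14.3

Flow is parallel to layering, so each bed carries its own Darcy discharge and the transmissivities add.
Σ(K_i·b_i) = 0.360×9.05 + 1.15e-06×5.23 = 3.258 m²/day.
Hydraulic gradient i = 0.0169.
Q = Σ(K_i·b_i) · W · i = 3.258 × 259 × 0.01690 = 14.26 m³/day.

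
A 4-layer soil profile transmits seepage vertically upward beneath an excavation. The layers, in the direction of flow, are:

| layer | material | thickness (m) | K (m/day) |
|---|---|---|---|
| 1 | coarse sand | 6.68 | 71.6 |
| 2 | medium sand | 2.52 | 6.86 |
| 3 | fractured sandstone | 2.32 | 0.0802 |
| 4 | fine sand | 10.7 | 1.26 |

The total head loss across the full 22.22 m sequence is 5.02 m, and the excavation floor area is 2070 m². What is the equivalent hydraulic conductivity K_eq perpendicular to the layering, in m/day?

Flow is perpendicular to layering, so the layers act in series and the equivalent K is the thickness-weighted harmonic mean.
Total thickness L = 6.68 + 2.52 + 2.32 + 10.7 = 22.22 m.
Σ(b_i/K_i) = 6.68/71.6 + 2.52/6.86 + 2.32/0.0802 + 10.7/1.26 = 37.88 d.
K_eq = L / Σ(b_i/K_i) = 22.22 / 37.88 = 0.5866 m/day.

0.587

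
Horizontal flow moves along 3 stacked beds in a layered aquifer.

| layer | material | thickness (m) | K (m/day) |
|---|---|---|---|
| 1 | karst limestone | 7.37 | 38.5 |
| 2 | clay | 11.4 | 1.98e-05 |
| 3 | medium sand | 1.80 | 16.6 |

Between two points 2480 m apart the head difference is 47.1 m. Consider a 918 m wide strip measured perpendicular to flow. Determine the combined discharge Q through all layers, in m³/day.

Flow is parallel to layering, so each bed carries its own Darcy discharge and the transmissivities add.
Σ(K_i·b_i) = 38.5×7.37 + 1.98e-05×11.4 + 16.6×1.80 = 313.6 m²/day.
Hydraulic gradient i = Δh / L = 47.1 / 2480 = 0.01899.
Q = Σ(K_i·b_i) · W · i = 313.6 × 918 × 0.01899 = 5468 m³/day.

5470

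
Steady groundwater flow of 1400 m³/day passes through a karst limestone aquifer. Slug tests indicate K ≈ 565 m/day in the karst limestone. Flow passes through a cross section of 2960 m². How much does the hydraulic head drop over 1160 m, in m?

0.971

From Q = K·A·i, i = Q / (K·A) = 1400 / (565.0 × 2960) = 0.0008371.
Head loss Δh = i · L = 0.0008371 × 1160 = 0.9711 m.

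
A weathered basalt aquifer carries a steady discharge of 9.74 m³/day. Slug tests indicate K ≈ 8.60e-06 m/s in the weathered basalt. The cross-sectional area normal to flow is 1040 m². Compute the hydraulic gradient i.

0.0126

Convert K: 8.60e-06 m/s × 86400 = 0.7430 m/day.
From Q = K·A·i, i = Q / (K·A) = 9.74 / (0.7430 × 1040) = 0.01260.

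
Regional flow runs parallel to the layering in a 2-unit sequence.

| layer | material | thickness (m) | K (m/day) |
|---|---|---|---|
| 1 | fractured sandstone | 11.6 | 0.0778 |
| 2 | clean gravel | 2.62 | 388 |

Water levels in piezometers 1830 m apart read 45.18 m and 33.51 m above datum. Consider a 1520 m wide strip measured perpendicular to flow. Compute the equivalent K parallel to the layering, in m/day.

71.6

Flow is parallel to layering, so each bed carries its own Darcy discharge and the transmissivities add.
Σ(K_i·b_i) = 0.0778×11.6 + 388×2.62 = 1017 m²/day.
Total thickness b = 14.22 m, so K_eq = Σ(K_i·b_i)/b = 71.55 m/day.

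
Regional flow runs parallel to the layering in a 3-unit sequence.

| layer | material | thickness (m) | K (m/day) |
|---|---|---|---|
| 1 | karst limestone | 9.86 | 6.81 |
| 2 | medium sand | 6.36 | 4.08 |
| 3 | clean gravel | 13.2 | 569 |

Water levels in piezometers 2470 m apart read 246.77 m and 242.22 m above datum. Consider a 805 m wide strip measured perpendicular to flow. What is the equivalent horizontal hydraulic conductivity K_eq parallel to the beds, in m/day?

258

Flow is parallel to layering, so each bed carries its own Darcy discharge and the transmissivities add.
Σ(K_i·b_i) = 6.81×9.86 + 4.08×6.36 + 569×13.2 = 7604 m²/day.
Total thickness b = 29.42 m, so K_eq = Σ(K_i·b_i)/b = 258.5 m/day.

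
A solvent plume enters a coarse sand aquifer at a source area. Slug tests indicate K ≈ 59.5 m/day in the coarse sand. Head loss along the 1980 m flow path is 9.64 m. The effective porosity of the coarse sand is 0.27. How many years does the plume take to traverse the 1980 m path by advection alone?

5.05

Hydraulic gradient i = Δh / L = 9.64 / 1980 = 0.004869.
Darcy flux q = K · i = 59.50 × 0.004869 = 0.2897 m/day.
Seepage velocity v = q / n_e = 0.2897 / 0.27 = 1.073 m/day.
Travel time t = L / v = 1980 / 1.073 = 1845 days = 5.053 years.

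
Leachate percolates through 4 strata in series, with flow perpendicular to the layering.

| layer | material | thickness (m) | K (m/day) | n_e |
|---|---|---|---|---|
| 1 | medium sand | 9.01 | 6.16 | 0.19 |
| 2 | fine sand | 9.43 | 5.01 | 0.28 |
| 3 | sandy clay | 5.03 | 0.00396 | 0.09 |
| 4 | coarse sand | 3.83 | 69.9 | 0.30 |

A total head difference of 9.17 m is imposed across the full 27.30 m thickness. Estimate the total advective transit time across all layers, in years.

2.26

With flow normal to the layers, continuity requires the same specific discharge q through every layer.
Σ(b_i/K_i) = 9.01/6.16 + 9.43/5.01 + 5.03/0.00396 + 3.83/69.9 = 1274 d.
q = Δh / Σ(b_i/K_i) = 9.17 / 1274 = 0.007200 m/day.
In each layer the seepage velocity is v_i = q/n_i, so the layer transit time is t_i = b_i·n_i / q:
  layer 1 (medium sand): t_1 = 9.01 × 0.19 / 0.007200 = 237.8 d
  layer 2 (fine sand): t_2 = 9.43 × 0.28 / 0.007200 = 366.7 d
  layer 3 (sandy clay): t_3 = 5.03 × 0.09 / 0.007200 = 62.87 d
  layer 4 (coarse sand): t_4 = 3.83 × 0.30 / 0.007200 = 159.6 d
Total t = Σ t_i = 826.9 days = 2.264 years.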